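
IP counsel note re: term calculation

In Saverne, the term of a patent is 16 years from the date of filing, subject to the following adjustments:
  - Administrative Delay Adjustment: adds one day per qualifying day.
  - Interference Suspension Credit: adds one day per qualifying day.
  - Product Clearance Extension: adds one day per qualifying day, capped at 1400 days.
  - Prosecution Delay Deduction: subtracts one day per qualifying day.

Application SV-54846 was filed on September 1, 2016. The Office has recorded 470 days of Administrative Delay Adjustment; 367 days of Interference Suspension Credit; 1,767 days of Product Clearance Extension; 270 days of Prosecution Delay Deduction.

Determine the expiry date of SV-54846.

January 20, 2038

Base term: filing date + 16 years → 1 September 2032.
Administrative Delay Adjustment: +470 days → 15 December 2033.
Interference Suspension Credit: +367 days → 17 December 2034.
Product Clearance Extension: 1767 days claimed exceeds the 1400-day cap, so +1400 days → 17 October 2038.
Prosecution Delay Deduction: −270 days → 20 January 2038.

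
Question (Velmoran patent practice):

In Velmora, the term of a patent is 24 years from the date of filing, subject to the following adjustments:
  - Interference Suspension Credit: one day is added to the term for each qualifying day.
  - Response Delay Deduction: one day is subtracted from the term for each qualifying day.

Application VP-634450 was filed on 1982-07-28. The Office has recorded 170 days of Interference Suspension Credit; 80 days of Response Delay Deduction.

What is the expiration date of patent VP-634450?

Base term: filing date + 24 years → 28 July 2006.
Interference Suspension Credit: +170 days → 14 January 2007.
Response Delay Deduction: −80 days → 26 October 2006.

2006-10-26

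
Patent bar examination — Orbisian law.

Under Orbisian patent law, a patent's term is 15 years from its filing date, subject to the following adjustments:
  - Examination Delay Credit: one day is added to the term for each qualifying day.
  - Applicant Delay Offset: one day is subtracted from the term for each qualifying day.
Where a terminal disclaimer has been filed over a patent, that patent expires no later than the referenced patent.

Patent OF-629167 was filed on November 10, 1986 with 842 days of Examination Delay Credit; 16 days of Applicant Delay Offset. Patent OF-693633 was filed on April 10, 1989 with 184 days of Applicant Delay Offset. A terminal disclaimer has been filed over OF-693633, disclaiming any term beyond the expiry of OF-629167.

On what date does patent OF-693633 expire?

Natural term of OF-693633:
  Base: filing + 15 years → 10 April 2004.
  Applicant Delay Offset: −184 days → 9 October 2003.
Expiry of referenced patent OF-629167:
  Base: filing + 15 years → 10 November 2001.
  Examination Delay Credit: +842 days → 1 March 2004.
  Applicant Delay Offset: −16 days → 14 February 2004.
Terminal disclaimer: OF-693633 expires on the earlier of 9 October 2003 and 14 February 2004.

October 9, 2003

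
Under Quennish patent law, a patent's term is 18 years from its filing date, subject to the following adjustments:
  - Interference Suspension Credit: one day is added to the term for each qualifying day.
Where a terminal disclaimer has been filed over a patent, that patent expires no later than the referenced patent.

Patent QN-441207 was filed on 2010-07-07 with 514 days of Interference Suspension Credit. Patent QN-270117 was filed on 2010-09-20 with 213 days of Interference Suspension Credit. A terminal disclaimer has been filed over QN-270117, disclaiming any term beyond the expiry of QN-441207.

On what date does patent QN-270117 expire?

Natural term of QN-270117:
  Base: filing + 18 years → 20 September 2028.
  Interference Suspension Credit: +213 days → 21 April 2029.
Expiry of referenced patent QN-441207:
  Base: filing + 18 years → 7 July 2028.
  Interference Suspension Credit: +514 days → 3 December 2029.
Terminal disclaimer: QN-270117 expires on the earlier of 21 April 2029 and 3 December 2029.

April 21, 2029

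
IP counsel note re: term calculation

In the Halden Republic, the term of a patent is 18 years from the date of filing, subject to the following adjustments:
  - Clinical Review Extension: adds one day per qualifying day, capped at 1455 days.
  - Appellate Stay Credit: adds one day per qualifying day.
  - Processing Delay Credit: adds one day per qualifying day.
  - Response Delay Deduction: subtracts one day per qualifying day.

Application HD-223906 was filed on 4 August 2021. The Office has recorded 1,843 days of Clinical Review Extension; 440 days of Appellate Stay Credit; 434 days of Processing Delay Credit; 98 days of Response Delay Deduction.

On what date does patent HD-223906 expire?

September 12, 2045

Base term: filing date + 18 years → 4 August 2039.
Clinical Review Extension: 1843 days claimed exceeds the 1455-day cap, so +1455 days → 29 July 2043.
Appellate Stay Credit: +440 days → 11 October 2044.
Processing Delay Credit: +434 days → 19 December 2045.
Response Delay Deduction: −98 days → 12 September 2045.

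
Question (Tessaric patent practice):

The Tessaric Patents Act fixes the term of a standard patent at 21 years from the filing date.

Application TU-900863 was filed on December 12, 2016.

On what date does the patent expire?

Filing date + 21 years → 12 December 2037.

2037-12-12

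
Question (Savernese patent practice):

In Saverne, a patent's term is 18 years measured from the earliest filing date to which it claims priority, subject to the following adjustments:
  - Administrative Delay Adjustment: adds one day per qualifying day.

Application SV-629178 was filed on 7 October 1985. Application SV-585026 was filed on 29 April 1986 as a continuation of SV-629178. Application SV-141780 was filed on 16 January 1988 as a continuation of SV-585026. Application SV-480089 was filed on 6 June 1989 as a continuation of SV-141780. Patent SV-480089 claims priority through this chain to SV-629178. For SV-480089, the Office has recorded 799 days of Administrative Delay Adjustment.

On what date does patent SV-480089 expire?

2005-12-14

Earliest priority filing: 7 October 1985.
Base term: 7 October 1985 + 18 years → 7 October 2003.
Administrative Delay Adjustment: +799 days → 14 December 2005.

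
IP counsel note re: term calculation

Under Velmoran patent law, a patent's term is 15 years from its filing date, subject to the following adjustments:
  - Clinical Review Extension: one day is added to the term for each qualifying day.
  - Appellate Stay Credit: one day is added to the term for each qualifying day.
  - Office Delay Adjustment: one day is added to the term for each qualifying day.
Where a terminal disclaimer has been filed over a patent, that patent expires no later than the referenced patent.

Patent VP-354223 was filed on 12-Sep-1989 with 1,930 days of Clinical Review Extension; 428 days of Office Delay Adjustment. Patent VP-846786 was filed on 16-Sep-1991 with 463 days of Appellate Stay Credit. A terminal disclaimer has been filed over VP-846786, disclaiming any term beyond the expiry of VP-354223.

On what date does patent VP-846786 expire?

2007-12-23

Natural term of VP-846786:
  Base: filing + 15 years → 16 September 2006.
  Appellate Stay Credit: +463 days → 23 December 2007.
Expiry of referenced patent VP-354223:
  Base: filing + 15 years → 12 September 2004.
  Clinical Review Extension: +1930 days → 25 December 2009.
  Office Delay Adjustment: +428 days → 26 February 2011.
Terminal disclaimer: VP-846786 expires on the earlier of 23 December 2007 and 26 February 2011.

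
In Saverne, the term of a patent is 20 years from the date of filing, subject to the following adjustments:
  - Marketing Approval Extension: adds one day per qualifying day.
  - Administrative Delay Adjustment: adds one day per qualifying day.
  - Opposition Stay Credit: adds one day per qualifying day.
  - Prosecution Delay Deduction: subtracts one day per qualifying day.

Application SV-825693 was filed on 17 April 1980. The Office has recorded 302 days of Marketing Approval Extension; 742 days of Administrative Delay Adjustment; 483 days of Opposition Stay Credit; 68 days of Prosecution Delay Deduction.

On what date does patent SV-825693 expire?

April 15, 2004

Base term: filing date + 20 years → 17 April 2000.
Marketing Approval Extension: +302 days → 13 February 2001.
Administrative Delay Adjustment: +742 days → 25 February 2003.
Opposition Stay Credit: +483 days → 22 June 2004.
Prosecution Delay Deduction: −68 days → 15 April 2004.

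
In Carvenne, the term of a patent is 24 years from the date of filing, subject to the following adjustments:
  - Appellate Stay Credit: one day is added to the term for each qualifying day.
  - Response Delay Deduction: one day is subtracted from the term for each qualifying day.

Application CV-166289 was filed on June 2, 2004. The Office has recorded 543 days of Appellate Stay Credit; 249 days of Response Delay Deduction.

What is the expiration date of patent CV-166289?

March 23, 2029

Base term: filing date + 24 years → 2 June 2028.
Appellate Stay Credit: +543 days → 27 November 2029.
Response Delay Deduction: −249 days → 23 March 2029.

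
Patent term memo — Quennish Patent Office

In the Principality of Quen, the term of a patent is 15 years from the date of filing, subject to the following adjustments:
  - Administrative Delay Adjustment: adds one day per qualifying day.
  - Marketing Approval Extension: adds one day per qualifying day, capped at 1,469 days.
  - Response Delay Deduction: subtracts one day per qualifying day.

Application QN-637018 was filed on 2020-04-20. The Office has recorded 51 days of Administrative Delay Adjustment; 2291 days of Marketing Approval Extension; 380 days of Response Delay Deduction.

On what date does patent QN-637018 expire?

2038-06-03

Base term: filing date + 15 years → 20 April 2035.
Administrative Delay Adjustment: +51 days → 10 June 2035.
Marketing Approval Extension: 2291 days claimed exceeds the 1469-day cap, so +1469 days → 18 June 2039.
Response Delay Deduction: −380 days → 3 June 2038.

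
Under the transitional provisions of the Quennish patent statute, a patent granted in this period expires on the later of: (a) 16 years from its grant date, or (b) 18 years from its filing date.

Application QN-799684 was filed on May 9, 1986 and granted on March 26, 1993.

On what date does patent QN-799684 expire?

March 26, 2009

(a) grant + 16 years → 26 March 2009.
(b) filing + 18 years → 9 May 2004.
Later of the two: 26 March 2009.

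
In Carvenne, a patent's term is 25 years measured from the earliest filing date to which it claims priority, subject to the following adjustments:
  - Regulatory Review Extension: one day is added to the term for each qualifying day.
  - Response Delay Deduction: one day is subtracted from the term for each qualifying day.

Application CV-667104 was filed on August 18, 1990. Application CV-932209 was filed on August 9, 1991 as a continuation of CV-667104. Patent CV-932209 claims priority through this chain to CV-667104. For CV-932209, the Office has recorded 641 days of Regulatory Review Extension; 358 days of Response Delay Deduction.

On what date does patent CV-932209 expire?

May 27, 2016

Earliest priority filing: 18 August 1990.
Base term: 18 August 1990 + 25 years → 18 August 2015.
Regulatory Review Extension: +641 days → 20 May 2017.
Response Delay Deduction: −358 days → 27 May 2016.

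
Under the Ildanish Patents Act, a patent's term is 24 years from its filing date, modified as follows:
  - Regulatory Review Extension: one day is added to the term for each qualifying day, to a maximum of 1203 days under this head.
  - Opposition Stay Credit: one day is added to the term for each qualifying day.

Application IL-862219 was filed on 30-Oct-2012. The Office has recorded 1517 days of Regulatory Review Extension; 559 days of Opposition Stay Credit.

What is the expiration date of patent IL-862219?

Base term: filing date + 24 years → 30 October 2036.
Regulatory Review Extension: 1517 days claimed exceeds the 1203-day cap, so +1203 days → 15 February 2040.
Opposition Stay Credit: +559 days → 27 August 2041.

August 27, 2041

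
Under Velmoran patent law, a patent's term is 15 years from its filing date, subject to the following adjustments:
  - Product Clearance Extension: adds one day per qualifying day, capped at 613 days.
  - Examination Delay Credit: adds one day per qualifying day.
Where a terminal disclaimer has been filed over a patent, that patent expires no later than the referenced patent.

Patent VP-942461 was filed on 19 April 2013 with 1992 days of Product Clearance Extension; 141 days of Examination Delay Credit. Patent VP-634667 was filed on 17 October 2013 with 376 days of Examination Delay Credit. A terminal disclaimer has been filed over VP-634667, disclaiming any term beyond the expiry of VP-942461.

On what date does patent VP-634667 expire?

Natural term of VP-634667:
  Base: filing + 15 years → 17 October 2028.
  Examination Delay Credit: +376 days → 28 October 2029.
Expiry of referenced patent VP-942461:
  Base: filing + 15 years → 19 April 2028.
  Product Clearance Extension: 1992 days claimed exceeds the 613-day cap, so +613 days → 23 December 2029.
  Examination Delay Credit: +141 days → 13 May 2030.
Terminal disclaimer: VP-634667 expires on the earlier of 28 October 2029 and 13 May 2030.

October 28, 2029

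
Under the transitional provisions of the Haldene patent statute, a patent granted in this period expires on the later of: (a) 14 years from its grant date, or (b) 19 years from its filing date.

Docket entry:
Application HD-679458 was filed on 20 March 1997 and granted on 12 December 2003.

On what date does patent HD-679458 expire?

2017-12-12

(a) grant + 14 years → 12 December 2017.
(b) filing + 19 years → 20 March 2016.
Later of the two: 12 December 2017.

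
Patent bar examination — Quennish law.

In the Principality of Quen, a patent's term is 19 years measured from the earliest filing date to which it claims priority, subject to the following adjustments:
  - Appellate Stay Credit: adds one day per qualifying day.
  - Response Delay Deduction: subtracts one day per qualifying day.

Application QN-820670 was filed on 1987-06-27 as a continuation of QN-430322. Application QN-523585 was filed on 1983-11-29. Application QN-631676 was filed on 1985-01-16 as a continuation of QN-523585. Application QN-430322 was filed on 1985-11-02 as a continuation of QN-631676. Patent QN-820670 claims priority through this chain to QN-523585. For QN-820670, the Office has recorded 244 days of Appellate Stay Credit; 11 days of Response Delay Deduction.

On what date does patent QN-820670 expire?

2003-07-20

Earliest priority filing: 29 November 1983.
Base term: 29 November 1983 + 19 years → 29 November 2002.
Appellate Stay Credit: +244 days → 31 July 2003.
Response Delay Deduction: −11 days → 20 July 2003.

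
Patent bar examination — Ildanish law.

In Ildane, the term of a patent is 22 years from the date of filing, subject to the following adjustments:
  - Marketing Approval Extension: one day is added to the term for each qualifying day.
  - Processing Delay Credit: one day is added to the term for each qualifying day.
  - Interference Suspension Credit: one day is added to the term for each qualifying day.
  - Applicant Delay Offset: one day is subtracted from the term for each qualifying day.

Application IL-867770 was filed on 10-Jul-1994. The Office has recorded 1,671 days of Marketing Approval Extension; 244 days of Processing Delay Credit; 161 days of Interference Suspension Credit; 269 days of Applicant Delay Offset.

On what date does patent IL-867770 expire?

Base term: filing date + 22 years → 10 July 2016.
Marketing Approval Extension: +1671 days → 5 February 2021.
Processing Delay Credit: +244 days → 7 October 2021.
Interference Suspension Credit: +161 days → 17 March 2022.
Applicant Delay Offset: −269 days → 21 June 2021.

2021-06-21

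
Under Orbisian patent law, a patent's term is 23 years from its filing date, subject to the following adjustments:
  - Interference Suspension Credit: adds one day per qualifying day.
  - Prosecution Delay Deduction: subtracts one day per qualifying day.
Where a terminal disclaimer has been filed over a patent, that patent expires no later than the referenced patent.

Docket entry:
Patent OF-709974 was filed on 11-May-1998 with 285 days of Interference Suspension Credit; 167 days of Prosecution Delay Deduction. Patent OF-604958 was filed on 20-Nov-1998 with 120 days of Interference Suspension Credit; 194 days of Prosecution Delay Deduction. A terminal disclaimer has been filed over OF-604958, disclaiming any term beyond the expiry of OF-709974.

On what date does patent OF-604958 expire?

September 6, 2021

Natural term of OF-604958:
  Base: filing + 23 years → 20 November 2021.
  Interference Suspension Credit: +120 days → 20 March 2022.
  Prosecution Delay Deduction: −194 days → 7 September 2021.
Expiry of referenced patent OF-709974:
  Base: filing + 23 years → 11 May 2021.
  Interference Suspension Credit: +285 days → 20 February 2022.
  Prosecution Delay Deduction: −167 days → 6 September 2021.
Terminal disclaimer: OF-604958 expires on the earlier of 7 September 2021 and 6 September 2021.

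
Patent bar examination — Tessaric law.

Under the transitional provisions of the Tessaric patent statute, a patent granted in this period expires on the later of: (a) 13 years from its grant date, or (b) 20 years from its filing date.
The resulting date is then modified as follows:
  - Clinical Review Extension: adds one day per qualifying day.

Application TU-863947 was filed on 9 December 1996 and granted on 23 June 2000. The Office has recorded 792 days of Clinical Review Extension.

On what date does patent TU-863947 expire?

2019-02-09

(a) grant + 13 years → 23 June 2013.
(b) filing + 20 years → 9 December 2016.
Later of the two: 9 December 2016.
Clinical Review Extension: +792 days → 9 February 2019.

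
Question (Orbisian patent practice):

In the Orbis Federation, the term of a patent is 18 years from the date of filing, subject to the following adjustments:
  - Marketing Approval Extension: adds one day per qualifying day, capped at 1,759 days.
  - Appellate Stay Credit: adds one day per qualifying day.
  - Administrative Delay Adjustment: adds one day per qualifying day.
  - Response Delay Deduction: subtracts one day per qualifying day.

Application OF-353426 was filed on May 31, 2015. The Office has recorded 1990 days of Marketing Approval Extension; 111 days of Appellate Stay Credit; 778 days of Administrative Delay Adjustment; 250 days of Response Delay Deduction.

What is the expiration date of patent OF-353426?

Base term: filing date + 18 years → 31 May 2033.
Marketing Approval Extension: 1990 days claimed exceeds the 1759-day cap, so +1759 days → 25 March 2038.
Appellate Stay Credit: +111 days → 14 July 2038.
Administrative Delay Adjustment: +778 days → 30 August 2040.
Response Delay Deduction: −250 days → 24 December 2039.

December 24, 2039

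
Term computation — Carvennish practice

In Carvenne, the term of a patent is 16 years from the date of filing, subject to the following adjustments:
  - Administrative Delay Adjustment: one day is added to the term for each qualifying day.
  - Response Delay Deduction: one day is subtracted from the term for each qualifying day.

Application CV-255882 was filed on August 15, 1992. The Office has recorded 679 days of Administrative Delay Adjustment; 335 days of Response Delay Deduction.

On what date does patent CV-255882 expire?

2009-07-25

Base term: filing date + 16 years → 15 August 2008.
Administrative Delay Adjustment: +679 days → 25 June 2010.
Response Delay Deduction: −335 days → 25 July 2009.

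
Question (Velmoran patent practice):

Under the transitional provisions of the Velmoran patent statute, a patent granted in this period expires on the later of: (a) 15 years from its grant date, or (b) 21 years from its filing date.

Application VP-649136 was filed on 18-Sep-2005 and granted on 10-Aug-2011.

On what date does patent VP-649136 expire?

2026-09-18

(a) grant + 15 years → 10 August 2026.
(b) filing + 21 years → 18 September 2026.
Later of the two: 18 September 2026.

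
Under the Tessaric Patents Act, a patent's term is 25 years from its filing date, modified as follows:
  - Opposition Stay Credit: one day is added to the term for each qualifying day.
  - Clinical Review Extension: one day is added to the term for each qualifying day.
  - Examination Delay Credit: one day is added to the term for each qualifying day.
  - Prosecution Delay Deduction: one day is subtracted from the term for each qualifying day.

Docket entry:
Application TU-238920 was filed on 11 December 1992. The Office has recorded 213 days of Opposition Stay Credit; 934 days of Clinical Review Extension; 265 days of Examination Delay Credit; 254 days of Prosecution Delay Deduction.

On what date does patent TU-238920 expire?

2021-02-11

Base term: filing date + 25 years → 11 December 2017.
Opposition Stay Credit: +213 days → 12 July 2018.
Clinical Review Extension: +934 days → 31 January 2021.
Examination Delay Credit: +265 days → 23 October 2021.
Prosecution Delay Deduction: −254 days → 11 February 2021.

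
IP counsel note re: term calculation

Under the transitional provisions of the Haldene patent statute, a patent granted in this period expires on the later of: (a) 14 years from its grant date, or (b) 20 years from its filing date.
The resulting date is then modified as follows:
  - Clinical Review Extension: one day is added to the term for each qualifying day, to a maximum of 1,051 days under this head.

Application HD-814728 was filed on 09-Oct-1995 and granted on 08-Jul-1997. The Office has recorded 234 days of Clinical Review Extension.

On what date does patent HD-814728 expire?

May 30, 2016

(a) grant + 14 years → 8 July 2011.
(b) filing + 20 years → 9 October 2015.
Later of the two: 9 October 2015.
Clinical Review Extension: 234 days (within the 1051-day cap) → +234 days → 30 May 2016.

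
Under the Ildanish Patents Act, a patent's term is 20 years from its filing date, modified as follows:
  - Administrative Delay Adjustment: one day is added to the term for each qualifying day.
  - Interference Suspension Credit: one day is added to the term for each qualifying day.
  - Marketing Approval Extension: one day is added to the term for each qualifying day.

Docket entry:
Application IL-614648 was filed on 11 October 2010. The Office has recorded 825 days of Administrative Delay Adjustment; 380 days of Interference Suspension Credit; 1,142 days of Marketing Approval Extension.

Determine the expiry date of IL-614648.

Base term: filing date + 20 years → 11 October 2030.
Administrative Delay Adjustment: +825 days → 13 January 2033.
Interference Suspension Credit: +380 days → 28 January 2034.
Marketing Approval Extension: +1142 days → 15 March 2037.

March 15, 2037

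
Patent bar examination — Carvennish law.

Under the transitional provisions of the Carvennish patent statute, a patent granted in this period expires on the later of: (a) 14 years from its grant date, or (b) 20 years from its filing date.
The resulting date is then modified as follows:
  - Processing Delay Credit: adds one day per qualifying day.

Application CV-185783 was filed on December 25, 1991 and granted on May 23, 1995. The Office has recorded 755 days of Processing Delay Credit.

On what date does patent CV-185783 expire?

(a) grant + 14 years → 23 May 2009.
(b) filing + 20 years → 25 December 2011.
Later of the two: 25 December 2011.
Processing Delay Credit: +755 days → 18 January 2014.

2014-01-18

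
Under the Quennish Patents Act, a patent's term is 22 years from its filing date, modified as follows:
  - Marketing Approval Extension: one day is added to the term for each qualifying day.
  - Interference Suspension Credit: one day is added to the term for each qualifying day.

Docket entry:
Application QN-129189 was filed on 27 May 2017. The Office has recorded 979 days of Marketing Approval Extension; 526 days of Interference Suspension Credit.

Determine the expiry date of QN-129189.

Base term: filing date + 22 years → 27 May 2039.
Marketing Approval Extension: +979 days → 30 January 2042.
Interference Suspension Credit: +526 days → 10 July 2043.

2043-07-10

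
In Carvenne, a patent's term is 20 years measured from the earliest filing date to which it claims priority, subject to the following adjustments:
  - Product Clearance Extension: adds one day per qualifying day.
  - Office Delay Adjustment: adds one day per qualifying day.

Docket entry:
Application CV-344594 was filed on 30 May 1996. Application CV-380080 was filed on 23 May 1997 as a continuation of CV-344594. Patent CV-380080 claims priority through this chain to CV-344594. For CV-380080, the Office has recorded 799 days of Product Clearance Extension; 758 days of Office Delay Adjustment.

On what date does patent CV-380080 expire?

Earliest priority filing: 30 May 1996.
Base term: 30 May 1996 + 20 years → 30 May 2016.
Product Clearance Extension: +799 days → 7 August 2018.
Office Delay Adjustment: +758 days → 3 September 2020.

September 3, 2020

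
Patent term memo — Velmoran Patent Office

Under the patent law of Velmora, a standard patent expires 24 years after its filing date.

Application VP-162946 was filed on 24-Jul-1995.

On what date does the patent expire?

Filing date + 24 years → 24 July 2019.

July 24, 2019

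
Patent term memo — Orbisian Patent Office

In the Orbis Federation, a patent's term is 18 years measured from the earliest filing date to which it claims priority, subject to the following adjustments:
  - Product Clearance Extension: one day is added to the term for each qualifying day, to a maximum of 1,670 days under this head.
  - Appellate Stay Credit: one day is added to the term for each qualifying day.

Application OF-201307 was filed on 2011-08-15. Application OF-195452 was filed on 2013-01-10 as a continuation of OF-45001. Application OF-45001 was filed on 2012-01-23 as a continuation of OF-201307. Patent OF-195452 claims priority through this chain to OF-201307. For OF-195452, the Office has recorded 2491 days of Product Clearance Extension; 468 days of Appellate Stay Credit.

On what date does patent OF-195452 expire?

2035-06-23

Earliest priority filing: 15 August 2011.
Base term: 15 August 2011 + 18 years → 15 August 2029.
Product Clearance Extension: 2491 days claimed exceeds the 1670-day cap, so +1670 days → 12 March 2034.
Appellate Stay Credit: +468 days → 23 June 2035.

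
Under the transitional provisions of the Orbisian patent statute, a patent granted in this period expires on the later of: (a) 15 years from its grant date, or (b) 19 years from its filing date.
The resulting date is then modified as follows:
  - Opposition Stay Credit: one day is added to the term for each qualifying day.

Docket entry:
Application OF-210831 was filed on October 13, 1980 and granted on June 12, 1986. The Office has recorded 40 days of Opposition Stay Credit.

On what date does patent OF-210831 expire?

(a) grant + 15 years → 12 June 2001.
(b) filing + 19 years → 13 October 1999.
Later of the two: 12 June 2001.
Opposition Stay Credit: +40 days → 22 July 2001.

July 22, 2001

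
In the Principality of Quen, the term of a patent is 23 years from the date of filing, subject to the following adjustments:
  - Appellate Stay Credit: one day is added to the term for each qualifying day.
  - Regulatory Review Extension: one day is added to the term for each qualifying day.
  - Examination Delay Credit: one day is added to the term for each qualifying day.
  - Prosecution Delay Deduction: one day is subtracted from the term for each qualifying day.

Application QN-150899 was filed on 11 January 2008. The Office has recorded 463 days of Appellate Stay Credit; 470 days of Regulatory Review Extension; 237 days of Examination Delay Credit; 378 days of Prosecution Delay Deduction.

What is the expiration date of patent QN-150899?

2033-03-13

Base term: filing date + 23 years → 11 January 2031.
Appellate Stay Credit: +463 days → 18 April 2032.
Regulatory Review Extension: +470 days → 1 August 2033.
Examination Delay Credit: +237 days → 26 March 2034.
Prosecution Delay Deduction: −378 days → 13 March 2033.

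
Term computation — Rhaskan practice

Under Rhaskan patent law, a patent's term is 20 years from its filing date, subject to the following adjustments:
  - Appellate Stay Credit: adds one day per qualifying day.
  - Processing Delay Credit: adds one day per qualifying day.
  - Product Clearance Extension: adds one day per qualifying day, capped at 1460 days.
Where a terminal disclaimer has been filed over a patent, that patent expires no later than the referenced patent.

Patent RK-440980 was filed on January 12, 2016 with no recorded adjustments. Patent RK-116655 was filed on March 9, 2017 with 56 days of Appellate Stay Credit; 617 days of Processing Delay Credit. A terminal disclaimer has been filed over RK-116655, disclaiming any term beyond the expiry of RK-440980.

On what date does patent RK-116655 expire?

2036-01-12

Natural term of RK-116655:
  Base: filing + 20 years → 9 March 2037.
  Appellate Stay Credit: +56 days → 4 May 2037.
  Processing Delay Credit: +617 days → 11 January 2039.
Expiry of referenced patent RK-440980:
  Base: filing + 20 years → 12 January 2036.
Terminal disclaimer: RK-116655 expires on the earlier of 11 January 2039 and 12 January 2036.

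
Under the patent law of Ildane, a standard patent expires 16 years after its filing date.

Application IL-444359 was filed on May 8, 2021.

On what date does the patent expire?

May 8, 2037

Filing date + 16 years → 8 May 2037.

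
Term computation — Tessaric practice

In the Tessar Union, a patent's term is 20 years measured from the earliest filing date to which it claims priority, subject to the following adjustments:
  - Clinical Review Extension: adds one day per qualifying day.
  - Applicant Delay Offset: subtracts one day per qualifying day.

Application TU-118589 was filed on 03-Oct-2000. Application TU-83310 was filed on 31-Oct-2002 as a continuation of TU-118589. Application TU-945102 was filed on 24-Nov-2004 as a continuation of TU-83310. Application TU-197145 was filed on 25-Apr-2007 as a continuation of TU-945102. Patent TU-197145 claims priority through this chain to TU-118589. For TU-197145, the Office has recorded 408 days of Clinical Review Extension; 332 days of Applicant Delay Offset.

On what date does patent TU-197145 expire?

Earliest priority filing: 3 October 2000.
Base term: 3 October 2000 + 20 years → 3 October 2020.
Clinical Review Extension: +408 days → 15 November 2021.
Applicant Delay Offset: −332 days → 18 December 2020.

December 18, 2020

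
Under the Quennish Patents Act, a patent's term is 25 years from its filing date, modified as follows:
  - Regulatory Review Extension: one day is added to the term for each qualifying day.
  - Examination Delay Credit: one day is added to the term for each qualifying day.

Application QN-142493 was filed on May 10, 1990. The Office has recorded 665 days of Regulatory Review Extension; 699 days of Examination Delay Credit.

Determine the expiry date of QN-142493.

Base term: filing date + 25 years → 10 May 2015.
Regulatory Review Extension: +665 days → 5 March 2017.
Examination Delay Credit: +699 days → 2 February 2019.

2019-02-02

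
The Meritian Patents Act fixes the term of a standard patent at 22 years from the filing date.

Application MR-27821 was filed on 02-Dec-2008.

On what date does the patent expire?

Filing date + 22 years → 2 December 2030.

December 2, 2030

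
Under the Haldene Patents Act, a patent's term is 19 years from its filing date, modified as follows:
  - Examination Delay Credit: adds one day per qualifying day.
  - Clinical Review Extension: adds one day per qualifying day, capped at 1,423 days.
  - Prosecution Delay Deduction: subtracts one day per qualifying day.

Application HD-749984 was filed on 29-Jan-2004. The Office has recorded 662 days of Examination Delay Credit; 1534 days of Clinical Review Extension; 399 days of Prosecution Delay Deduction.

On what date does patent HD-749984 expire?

2027-09-11

Base term: filing date + 19 years → 29 January 2023.
Examination Delay Credit: +662 days → 21 November 2024.
Clinical Review Extension: 1534 days claimed exceeds the 1423-day cap, so +1423 days → 14 October 2028.
Prosecution Delay Deduction: −399 days → 11 September 2027.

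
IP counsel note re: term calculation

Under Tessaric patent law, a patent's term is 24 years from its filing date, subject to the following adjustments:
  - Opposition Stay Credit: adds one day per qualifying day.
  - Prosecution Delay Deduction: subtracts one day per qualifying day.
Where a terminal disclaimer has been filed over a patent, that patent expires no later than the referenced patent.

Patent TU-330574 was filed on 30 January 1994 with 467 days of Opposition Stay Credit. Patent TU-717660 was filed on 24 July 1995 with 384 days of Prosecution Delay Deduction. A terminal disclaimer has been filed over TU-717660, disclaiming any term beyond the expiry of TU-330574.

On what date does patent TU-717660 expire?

July 5, 2018

Natural term of TU-717660:
  Base: filing + 24 years → 24 July 2019.
  Prosecution Delay Deduction: −384 days → 5 July 2018.
Expiry of referenced patent TU-330574:
  Base: filing + 24 years → 30 January 2018.
  Opposition Stay Credit: +467 days → 12 May 2019.
Terminal disclaimer: TU-717660 expires on the earlier of 5 July 2018 and 12 May 2019.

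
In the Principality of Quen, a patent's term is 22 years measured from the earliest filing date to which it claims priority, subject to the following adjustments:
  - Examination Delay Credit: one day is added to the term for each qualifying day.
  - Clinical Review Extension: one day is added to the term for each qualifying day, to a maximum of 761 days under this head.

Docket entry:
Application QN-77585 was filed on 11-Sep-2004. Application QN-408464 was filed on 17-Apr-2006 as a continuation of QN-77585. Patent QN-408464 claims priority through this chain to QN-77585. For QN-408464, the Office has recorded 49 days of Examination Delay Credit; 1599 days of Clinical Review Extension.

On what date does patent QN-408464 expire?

2028-11-29

Earliest priority filing: 11 September 2004.
Base term: 11 September 2004 + 22 years → 11 September 2026.
Examination Delay Credit: +49 days → 30 October 2026.
Clinical Review Extension: 1599 days claimed exceeds the 761-day cap, so +761 days → 29 November 2028.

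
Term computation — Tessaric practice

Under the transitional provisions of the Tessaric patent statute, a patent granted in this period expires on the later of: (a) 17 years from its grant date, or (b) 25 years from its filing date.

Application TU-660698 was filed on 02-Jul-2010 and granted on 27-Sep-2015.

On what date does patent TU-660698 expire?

July 2, 2035

(a) grant + 17 years → 27 September 2032.
(b) filing + 25 years → 2 July 2035.
Later of the two: 2 July 2035.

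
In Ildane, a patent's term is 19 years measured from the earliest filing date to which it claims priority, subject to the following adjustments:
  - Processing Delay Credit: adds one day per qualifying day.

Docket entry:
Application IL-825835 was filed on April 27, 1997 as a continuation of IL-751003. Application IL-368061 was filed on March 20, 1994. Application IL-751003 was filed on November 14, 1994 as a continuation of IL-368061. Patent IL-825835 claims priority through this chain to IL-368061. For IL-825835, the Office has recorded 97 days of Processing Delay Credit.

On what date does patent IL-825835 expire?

June 25, 2013

Earliest priority filing: 20 March 1994.
Base term: 20 March 1994 + 19 years → 20 March 2013.
Processing Delay Credit: +97 days → 25 June 2013.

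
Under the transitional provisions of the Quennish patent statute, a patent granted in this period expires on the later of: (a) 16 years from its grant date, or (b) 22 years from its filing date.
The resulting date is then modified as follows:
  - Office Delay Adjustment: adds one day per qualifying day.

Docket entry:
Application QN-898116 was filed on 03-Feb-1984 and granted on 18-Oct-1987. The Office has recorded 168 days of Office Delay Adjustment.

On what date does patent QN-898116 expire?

2006-07-21

(a) grant + 16 years → 18 October 2003.
(b) filing + 22 years → 3 February 2006.
Later of the two: 3 February 2006.
Office Delay Adjustment: +168 days → 21 July 2006.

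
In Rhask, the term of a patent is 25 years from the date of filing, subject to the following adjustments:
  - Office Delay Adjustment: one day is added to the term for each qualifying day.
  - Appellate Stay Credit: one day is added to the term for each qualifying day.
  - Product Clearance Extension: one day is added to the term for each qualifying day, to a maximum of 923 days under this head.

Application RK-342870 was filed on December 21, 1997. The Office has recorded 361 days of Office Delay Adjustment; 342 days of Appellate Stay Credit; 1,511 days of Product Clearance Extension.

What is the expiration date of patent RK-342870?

Base term: filing date + 25 years → 21 December 2022.
Office Delay Adjustment: +361 days → 17 December 2023.
Appellate Stay Credit: +342 days → 23 November 2024.
Product Clearance Extension: 1511 days claimed exceeds the 923-day cap, so +923 days → 4 June 2027.

June 4, 2027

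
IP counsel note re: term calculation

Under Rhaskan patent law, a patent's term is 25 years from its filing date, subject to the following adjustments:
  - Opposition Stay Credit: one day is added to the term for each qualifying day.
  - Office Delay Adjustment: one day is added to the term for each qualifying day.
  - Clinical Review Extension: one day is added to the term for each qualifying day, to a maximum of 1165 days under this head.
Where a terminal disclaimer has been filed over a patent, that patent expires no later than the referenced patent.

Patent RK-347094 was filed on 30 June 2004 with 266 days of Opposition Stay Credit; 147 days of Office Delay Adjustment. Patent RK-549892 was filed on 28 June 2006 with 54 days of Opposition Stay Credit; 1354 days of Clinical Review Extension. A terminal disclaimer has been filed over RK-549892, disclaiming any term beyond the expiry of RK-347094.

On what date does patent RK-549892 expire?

Natural term of RK-549892:
  Base: filing + 25 years → 28 June 2031.
  Opposition Stay Credit: +54 days → 21 August 2031.
  Clinical Review Extension: 1354 days claimed exceeds the 1165-day cap, so +1165 days → 29 October 2034.
Expiry of referenced patent RK-347094:
  Base: filing + 25 years → 30 June 2029.
  Opposition Stay Credit: +266 days → 23 March 2030.
  Office Delay Adjustment: +147 days → 17 August 2030.
Terminal disclaimer: RK-549892 expires on the earlier of 29 October 2034 and 17 August 2030.

2030-08-17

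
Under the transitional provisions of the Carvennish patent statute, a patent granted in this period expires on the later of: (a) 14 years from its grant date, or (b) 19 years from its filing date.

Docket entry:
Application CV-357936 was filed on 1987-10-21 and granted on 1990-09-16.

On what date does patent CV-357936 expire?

(a) grant + 14 years → 16 September 2004.
(b) filing + 19 years → 21 October 2006.
Later of the two: 21 October 2006.

October 21, 2006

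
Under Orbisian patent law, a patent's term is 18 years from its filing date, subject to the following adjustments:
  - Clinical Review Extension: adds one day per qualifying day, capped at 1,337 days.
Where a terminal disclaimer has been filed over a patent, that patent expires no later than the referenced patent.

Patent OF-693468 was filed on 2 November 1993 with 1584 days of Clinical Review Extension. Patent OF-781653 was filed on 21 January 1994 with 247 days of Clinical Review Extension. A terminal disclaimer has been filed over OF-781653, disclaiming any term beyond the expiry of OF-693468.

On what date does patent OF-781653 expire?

September 24, 2012

Natural term of OF-781653:
  Base: filing + 18 years → 21 January 2012.
  Clinical Review Extension: 247 days (within the 1337-day cap) → +247 days → 24 September 2012.
Expiry of referenced patent OF-693468:
  Base: filing + 18 years → 2 November 2011.
  Clinical Review Extension: 1584 days claimed exceeds the 1337-day cap, so +1337 days → 1 July 2015.
Terminal disclaimer: OF-781653 expires on the earlier of 24 September 2012 and 1 July 2015.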